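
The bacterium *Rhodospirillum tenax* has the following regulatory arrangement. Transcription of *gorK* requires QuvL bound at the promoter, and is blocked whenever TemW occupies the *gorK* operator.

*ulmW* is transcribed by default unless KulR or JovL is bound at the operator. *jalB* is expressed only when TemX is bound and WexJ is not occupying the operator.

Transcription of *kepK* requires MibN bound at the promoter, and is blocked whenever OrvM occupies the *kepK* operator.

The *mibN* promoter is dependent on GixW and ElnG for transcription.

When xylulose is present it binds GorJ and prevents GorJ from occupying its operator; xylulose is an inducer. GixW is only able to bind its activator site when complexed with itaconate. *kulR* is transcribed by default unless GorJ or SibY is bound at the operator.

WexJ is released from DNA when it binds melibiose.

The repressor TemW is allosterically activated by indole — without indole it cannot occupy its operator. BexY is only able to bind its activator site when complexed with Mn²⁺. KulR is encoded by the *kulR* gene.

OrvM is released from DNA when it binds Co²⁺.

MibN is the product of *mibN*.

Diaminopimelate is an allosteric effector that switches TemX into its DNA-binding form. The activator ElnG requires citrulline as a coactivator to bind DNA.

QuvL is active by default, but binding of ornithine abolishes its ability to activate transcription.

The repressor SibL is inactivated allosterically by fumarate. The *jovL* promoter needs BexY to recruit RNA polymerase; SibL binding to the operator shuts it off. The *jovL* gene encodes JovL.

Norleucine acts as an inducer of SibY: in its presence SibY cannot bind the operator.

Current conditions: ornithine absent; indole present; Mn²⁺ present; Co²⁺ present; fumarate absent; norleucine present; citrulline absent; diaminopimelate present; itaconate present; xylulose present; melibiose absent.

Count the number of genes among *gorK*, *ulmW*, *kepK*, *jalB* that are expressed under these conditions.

0

Ornithine is absent, so QuvL is active.
Indole is present, so TemW is active.
With repressor TemW bound, *gorK* is not transcribed.
→ *gorK* is OFF.
Xylulose is present, so GorJ is inactive.
Norleucine is present, so SibY is inactive.
With no repressor bound, *kulR* is transcribed.
So KulR is produced and active.
Fumarate is absent, so SibL is active.
Mn²⁺ is present, so BexY is active.
With repressor SibL bound, *jovL* is not transcribed.
So JovL is not produced.
With repressor KulR bound, *ulmW* is not transcribed.
→ *ulmW* is OFF.
Itaconate is present, so GixW is active.
Citrulline is absent, so ElnG is inactive.
Required activator ElnG is absent, so *mibN* is not transcribed.
So MibN is not produced.
Co²⁺ is present, so OrvM is inactive.
Required activator MibN is absent, so *kepK* is not transcribed.
→ *kepK* is OFF.
Diaminopimelate is present, so TemX is active.
Melibiose is absent, so WexJ is active.
With repressor WexJ bound, *jalB* is not transcribed.
→ *jalB* is OFF.
0 of the 4 genes are transcribed.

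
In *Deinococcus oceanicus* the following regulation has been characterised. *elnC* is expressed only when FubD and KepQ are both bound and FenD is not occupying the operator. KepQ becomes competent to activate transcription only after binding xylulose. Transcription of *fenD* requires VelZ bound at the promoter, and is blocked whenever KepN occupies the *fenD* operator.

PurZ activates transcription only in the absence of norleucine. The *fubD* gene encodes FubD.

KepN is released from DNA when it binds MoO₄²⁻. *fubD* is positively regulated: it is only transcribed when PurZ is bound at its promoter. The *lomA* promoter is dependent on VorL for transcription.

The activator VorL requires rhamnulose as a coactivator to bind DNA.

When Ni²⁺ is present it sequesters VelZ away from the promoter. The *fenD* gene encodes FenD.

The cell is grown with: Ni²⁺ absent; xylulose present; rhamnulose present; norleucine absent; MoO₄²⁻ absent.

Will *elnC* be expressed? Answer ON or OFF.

Norleucine is absent, so PurZ is active.
No repressor is bound and PurZ is active, so *fubD* is transcribed.
So FubD is produced and active.
MoO₄²⁻ is absent, so KepN is active.
Ni²⁺ is absent, so VelZ is active.
With repressor KepN bound, *fenD* is not transcribed.
So FenD is not produced.
Xylulose is present, so KepQ is active.
No repressor is bound and FubD and KepQ are active, so *elnC* is transcribed.

ON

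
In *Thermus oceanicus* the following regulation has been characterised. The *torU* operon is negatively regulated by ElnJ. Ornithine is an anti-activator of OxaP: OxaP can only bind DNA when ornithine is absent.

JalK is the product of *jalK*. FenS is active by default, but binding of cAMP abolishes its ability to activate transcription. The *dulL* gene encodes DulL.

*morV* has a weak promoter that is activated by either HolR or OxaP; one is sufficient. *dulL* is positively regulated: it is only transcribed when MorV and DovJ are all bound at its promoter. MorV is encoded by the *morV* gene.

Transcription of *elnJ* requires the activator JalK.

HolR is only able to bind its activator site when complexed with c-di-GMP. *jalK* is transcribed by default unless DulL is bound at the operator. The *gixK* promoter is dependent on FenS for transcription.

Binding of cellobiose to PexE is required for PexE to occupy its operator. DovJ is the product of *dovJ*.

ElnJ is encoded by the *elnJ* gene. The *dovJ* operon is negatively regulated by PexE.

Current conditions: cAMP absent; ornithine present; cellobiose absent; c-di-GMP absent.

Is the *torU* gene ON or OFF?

OFF

c-di-GMP is absent, so HolR is inactive.
Ornithine is present, so OxaP is inactive.
No activator is available at the *morV* promoter, so *morV* is not transcribed.
So MorV is not produced.
Cellobiose is absent, so PexE is inactive.
With no repressor bound, *dovJ* is transcribed.
So DovJ is produced and active.
Required activator MorV is absent, so *dulL* is not transcribed.
So DulL is not produced.
With no repressor bound, *jalK* is transcribed.
So JalK is produced and active.
No repressor is bound and JalK is active, so *elnJ* is transcribed.
So ElnJ is produced and active.
With repressor ElnJ bound, *torU* is not transcribed.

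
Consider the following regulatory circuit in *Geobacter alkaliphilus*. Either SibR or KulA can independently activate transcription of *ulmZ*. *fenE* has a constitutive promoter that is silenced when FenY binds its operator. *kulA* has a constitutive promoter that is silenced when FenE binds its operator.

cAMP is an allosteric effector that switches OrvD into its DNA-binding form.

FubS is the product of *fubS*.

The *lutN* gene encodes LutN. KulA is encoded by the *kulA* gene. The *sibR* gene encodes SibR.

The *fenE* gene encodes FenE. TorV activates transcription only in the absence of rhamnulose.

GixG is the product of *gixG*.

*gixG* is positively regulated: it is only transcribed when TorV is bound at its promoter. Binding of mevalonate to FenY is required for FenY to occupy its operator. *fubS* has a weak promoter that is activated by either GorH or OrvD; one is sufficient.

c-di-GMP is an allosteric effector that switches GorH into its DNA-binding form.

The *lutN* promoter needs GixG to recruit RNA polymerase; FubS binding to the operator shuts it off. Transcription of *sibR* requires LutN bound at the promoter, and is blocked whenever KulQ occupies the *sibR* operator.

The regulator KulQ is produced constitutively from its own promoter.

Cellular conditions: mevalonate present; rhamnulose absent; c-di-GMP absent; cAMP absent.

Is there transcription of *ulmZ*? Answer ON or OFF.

KulQ is produced constitutively and is active.
Rhamnulose is absent, so TorV is active.
No repressor is bound and TorV is active, so *gixG* is transcribed.
So GixG is produced and active.
c-di-GMP is absent, so GorH is inactive.
cAMP is absent, so OrvD is inactive.
No activator is available at the *fubS* promoter, so *fubS* is not transcribed.
So FubS is not produced.
No repressor is bound and GixG is active, so *lutN* is transcribed.
So LutN is produced and active.
With repressor KulQ bound, *sibR* is not transcribed.
So SibR is not produced.
Mevalonate is present, so FenY is active.
With repressor FenY bound, *fenE* is not transcribed.
So FenE is not produced.
With no repressor bound, *kulA* is transcribed.
So KulA is produced and active.
Activator KulA is present, so *ulmZ* is transcribed.

ON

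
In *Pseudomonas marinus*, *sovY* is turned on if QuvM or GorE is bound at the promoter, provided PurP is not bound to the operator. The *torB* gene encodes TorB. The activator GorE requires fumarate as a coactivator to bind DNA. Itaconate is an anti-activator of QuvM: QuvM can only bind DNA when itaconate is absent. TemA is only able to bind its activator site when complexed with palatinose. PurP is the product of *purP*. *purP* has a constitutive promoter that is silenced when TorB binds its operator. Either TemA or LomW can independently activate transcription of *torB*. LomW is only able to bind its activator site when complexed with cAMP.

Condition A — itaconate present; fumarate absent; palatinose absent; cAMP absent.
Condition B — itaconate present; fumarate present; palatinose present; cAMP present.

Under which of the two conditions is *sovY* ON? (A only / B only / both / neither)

B only

Condition A:
Itaconate is present, so QuvM is inactive.
Fumarate is absent, so GorE is inactive.
Palatinose is absent, so TemA is inactive.
cAMP is absent, so LomW is inactive.
No activator is available at the *torB* promoter, so *torB* is not transcribed.
So TorB is not produced.
With no repressor bound, *purP* is transcribed.
So PurP is produced and active.
With repressor PurP bound, *sovY* is not transcribed.
→ *sovY* is OFF in A.
Condition B:
Itaconate is present, so QuvM is inactive.
Fumarate is present, so GorE is active.
Palatinose is present, so TemA is active.
cAMP is present, so LomW is active.
Activator TemA is present, so *torB* is transcribed.
So TorB is produced and active.
With repressor TorB bound, *purP* is not transcribed.
So PurP is not produced.
Activator GorE is present, so *sovY* is transcribed.
→ *sovY* is ON in B.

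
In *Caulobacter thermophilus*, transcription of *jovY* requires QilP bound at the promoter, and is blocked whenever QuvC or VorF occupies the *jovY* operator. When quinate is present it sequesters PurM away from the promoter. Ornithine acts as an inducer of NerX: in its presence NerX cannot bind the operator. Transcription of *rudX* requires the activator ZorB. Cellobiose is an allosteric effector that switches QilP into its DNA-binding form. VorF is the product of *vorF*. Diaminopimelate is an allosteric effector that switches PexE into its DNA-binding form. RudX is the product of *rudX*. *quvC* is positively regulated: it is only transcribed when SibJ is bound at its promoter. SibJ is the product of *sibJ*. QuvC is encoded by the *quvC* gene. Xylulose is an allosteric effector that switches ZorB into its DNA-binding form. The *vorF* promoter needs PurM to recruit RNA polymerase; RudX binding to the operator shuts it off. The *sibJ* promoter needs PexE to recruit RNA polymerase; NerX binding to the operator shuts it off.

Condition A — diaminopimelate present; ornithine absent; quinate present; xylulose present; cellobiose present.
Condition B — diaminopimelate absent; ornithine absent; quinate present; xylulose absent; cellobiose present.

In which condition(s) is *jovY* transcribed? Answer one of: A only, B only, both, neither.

both

Condition A:
Diaminopimelate is present, so PexE is active.
Ornithine is absent, so NerX is active.
With repressor NerX bound, *sibJ* is not transcribed.
So SibJ is not produced.
Required activator SibJ is absent, so *quvC* is not transcribed.
So QuvC is not produced.
Quinate is present, so PurM is inactive.
Xylulose is present, so ZorB is active.
No repressor is bound and ZorB is active, so *rudX* is transcribed.
So RudX is produced and active.
With repressor RudX bound, *vorF* is not transcribed.
So VorF is not produced.
Cellobiose is present, so QilP is active.
No repressor is bound and QilP is active, so *jovY* is transcribed.
→ *jovY* is ON in A.
Condition B:
Diaminopimelate is absent, so PexE is inactive.
Ornithine is absent, so NerX is active.
With repressor NerX bound, *sibJ* is not transcribed.
So SibJ is not produced.
Required activator SibJ is absent, so *quvC* is not transcribed.
So QuvC is not produced.
Quinate is present, so PurM is inactive.
Xylulose is absent, so ZorB is inactive.
Required activator ZorB is absent, so *rudX* is not transcribed.
So RudX is not produced.
Required activator PurM is absent, so *vorF* is not transcribed.
So VorF is not produced.
Cellobiose is present, so QilP is active.
No repressor is bound and QilP is active, so *jovY* is transcribed.
→ *jovY* is ON in B.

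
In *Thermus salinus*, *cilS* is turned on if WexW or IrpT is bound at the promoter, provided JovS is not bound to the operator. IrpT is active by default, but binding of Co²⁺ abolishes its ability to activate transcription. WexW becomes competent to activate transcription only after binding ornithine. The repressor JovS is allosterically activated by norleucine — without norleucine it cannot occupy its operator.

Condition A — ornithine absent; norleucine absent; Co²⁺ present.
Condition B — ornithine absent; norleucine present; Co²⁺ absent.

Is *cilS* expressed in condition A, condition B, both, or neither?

Condition A:
Ornithine is absent, so WexW is inactive.
Norleucine is absent, so JovS is inactive.
Co²⁺ is present, so IrpT is inactive.
No activator is available at the *cilS* promoter, so *cilS* is not transcribed.
→ *cilS* is OFF in A.
Condition B:
Ornithine is absent, so WexW is inactive.
Norleucine is present, so JovS is active.
Co²⁺ is absent, so IrpT is active.
With repressor JovS bound, *cilS* is not transcribed.
→ *cilS* is OFF in B.

neither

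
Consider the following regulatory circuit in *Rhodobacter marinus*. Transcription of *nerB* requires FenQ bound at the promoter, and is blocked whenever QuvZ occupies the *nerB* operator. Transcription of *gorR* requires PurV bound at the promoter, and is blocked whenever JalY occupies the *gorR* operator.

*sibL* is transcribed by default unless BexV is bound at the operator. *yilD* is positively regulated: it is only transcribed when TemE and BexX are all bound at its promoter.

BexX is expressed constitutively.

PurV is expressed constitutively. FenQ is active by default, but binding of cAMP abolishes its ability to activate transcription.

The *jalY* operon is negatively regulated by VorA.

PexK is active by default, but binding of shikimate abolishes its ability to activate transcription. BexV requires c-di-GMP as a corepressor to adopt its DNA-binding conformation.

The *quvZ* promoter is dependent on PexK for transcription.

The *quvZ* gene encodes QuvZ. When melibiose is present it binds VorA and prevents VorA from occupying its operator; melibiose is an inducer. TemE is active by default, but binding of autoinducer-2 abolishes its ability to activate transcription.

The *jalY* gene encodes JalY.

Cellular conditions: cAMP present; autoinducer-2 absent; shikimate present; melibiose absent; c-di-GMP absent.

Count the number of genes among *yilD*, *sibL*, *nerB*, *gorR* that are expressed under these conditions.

Autoinducer-2 is absent, so TemE is active.
BexX is produced constitutively and is active.
No repressor is bound and TemE and BexX are active, so *yilD* is transcribed.
→ *yilD* is ON.
c-di-GMP is absent, so BexV is inactive.
With no repressor bound, *sibL* is transcribed.
→ *sibL* is ON.
cAMP is present, so FenQ is inactive.
Shikimate is present, so PexK is inactive.
Required activator PexK is absent, so *quvZ* is not transcribed.
So QuvZ is not produced.
Required activator FenQ is absent, so *nerB* is not transcribed.
→ *nerB* is OFF.
Melibiose is absent, so VorA is active.
With repressor VorA bound, *jalY* is not transcribed.
So JalY is not produced.
PurV is produced constitutively and is active.
No repressor is bound and PurV is active, so *gorR* is transcribed.
→ *gorR* is ON.
3 of the 4 genes are transcribed.

3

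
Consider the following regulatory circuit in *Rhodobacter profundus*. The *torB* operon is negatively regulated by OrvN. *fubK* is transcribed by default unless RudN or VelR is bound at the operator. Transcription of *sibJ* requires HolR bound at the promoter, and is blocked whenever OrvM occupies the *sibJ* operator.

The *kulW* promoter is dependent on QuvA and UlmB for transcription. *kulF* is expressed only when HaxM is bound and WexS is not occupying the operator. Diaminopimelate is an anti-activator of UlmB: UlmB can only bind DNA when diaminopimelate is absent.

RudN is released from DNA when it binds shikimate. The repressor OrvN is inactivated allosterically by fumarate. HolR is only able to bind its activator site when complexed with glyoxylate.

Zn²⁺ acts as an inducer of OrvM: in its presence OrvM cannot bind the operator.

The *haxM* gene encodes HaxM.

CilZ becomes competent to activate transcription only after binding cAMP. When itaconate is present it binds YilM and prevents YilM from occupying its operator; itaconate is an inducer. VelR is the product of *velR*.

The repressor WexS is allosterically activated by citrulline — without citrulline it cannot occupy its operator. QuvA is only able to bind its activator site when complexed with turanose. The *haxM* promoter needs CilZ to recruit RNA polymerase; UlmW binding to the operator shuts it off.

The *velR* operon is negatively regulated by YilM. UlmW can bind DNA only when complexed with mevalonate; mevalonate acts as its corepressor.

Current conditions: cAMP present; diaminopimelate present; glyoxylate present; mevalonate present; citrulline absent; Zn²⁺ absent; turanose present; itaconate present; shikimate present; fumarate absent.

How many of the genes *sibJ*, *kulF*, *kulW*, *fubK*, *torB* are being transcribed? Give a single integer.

0

Glyoxylate is present, so HolR is active.
Zn²⁺ is absent, so OrvM is active.
With repressor OrvM bound, *sibJ* is not transcribed.
→ *sibJ* is OFF.
Citrulline is absent, so WexS is inactive.
cAMP is present, so CilZ is active.
Mevalonate is present, so UlmW is active.
With repressor UlmW bound, *haxM* is not transcribed.
So HaxM is not produced.
Required activator HaxM is absent, so *kulF* is not transcribed.
→ *kulF* is OFF.
Turanose is present, so QuvA is active.
Diaminopimelate is present, so UlmB is inactive.
Required activator UlmB is absent, so *kulW* is not transcribed.
→ *kulW* is OFF.
Shikimate is present, so RudN is inactive.
Itaconate is present, so YilM is inactive.
With no repressor bound, *velR* is transcribed.
So VelR is produced and active.
With repressor VelR bound, *fubK* is not transcribed.
→ *fubK* is OFF.
Fumarate is absent, so OrvN is active.
With repressor OrvN bound, *torB* is not transcribed.
→ *torB* is OFF.
0 of the 5 genes are transcribed.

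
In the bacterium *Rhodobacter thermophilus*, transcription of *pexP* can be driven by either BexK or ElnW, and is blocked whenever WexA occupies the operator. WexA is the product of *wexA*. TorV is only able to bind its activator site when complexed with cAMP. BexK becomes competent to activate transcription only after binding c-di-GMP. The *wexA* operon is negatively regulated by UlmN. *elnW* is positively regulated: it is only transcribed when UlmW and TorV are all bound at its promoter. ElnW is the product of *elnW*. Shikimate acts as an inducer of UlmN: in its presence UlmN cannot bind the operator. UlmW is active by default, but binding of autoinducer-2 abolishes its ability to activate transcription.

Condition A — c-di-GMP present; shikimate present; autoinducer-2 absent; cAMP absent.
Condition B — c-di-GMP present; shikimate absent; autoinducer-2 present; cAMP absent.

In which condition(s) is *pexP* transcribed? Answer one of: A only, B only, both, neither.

Condition A:
c-di-GMP is present, so BexK is active.
Shikimate is present, so UlmN is inactive.
With no repressor bound, *wexA* is transcribed.
So WexA is produced and active.
Autoinducer-2 is absent, so UlmW is active.
cAMP is absent, so TorV is inactive.
Required activator TorV is absent, so *elnW* is not transcribed.
So ElnW is not produced.
With repressor WexA bound, *pexP* is not transcribed.
→ *pexP* is OFF in A.
Condition B:
c-di-GMP is present, so BexK is active.
Shikimate is absent, so UlmN is active.
With repressor UlmN bound, *wexA* is not transcribed.
So WexA is not produced.
Autoinducer-2 is present, so UlmW is inactive.
cAMP is absent, so TorV is inactive.
Required activator UlmW is absent, so *elnW* is not transcribed.
So ElnW is not produced.
Activator BexK is present, so *pexP* is transcribed.
→ *pexP* is ON in B.

B only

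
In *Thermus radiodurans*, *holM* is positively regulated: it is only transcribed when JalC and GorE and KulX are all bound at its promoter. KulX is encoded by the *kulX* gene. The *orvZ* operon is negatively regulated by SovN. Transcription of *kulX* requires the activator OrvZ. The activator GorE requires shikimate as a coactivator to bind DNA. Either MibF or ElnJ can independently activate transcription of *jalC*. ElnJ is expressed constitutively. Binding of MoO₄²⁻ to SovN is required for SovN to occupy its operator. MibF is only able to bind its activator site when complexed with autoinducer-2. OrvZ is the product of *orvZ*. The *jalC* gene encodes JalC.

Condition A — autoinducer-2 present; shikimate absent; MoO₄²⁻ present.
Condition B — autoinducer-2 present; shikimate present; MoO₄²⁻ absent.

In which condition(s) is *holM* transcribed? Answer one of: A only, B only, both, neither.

B only

Condition A:
Autoinducer-2 is present, so MibF is active.
ElnJ is produced constitutively and is active.
Activator MibF is present, so *jalC* is transcribed.
So JalC is produced and active.
Shikimate is absent, so GorE is inactive.
MoO₄²⁻ is present, so SovN is active.
With repressor SovN bound, *orvZ* is not transcribed.
So OrvZ is not produced.
Required activator OrvZ is absent, so *kulX* is not transcribed.
So KulX is not produced.
Required activator GorE is absent, so *holM* is not transcribed.
→ *holM* is OFF in A.
Condition B:
Autoinducer-2 is present, so MibF is active.
ElnJ is produced constitutively and is active.
Activator MibF is present, so *jalC* is transcribed.
So JalC is produced and active.
Shikimate is present, so GorE is active.
MoO₄²⁻ is absent, so SovN is inactive.
With no repressor bound, *orvZ* is transcribed.
So OrvZ is produced and active.
No repressor is bound and OrvZ is active, so *kulX* is transcribed.
So KulX is produced and active.
No repressor is bound and JalC and GorE and KulX are active, so *holM* is transcribed.
→ *holM* is ON in B.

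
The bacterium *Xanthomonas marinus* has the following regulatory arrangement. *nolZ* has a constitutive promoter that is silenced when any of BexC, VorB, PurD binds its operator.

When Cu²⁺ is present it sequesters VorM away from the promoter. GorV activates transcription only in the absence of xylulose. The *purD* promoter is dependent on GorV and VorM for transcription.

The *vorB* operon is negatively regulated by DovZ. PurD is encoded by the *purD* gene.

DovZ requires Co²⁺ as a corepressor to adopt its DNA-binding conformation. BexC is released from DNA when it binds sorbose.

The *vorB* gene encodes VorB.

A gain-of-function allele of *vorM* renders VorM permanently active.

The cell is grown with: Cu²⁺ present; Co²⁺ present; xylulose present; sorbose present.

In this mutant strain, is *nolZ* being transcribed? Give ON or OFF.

ON

Sorbose is present, so BexC is inactive.
Co²⁺ is present, so DovZ is active.
With repressor DovZ bound, *vorB* is not transcribed.
So VorB is not produced.
Xylulose is present, so GorV is inactive.
VorM is constitutively active in this strain.
Required activator GorV is absent, so *purD* is not transcribed.
So PurD is not produced.
With no repressor bound, *nolZ* is transcribed.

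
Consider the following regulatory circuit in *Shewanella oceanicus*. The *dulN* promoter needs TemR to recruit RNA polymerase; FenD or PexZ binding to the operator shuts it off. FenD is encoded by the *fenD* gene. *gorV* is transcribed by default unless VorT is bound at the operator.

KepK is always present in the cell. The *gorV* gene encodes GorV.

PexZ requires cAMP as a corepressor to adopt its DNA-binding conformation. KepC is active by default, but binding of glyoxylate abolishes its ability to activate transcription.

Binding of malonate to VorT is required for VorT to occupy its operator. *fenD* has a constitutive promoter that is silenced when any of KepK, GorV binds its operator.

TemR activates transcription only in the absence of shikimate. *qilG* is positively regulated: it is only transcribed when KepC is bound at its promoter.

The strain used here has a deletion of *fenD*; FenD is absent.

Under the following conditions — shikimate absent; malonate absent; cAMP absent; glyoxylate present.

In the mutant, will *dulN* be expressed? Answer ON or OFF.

Shikimate is absent, so TemR is active.
FenD is non-functional in this strain, so it has no effect.
cAMP is absent, so PexZ is inactive.
No repressor is bound and TemR is active, so *dulN* is transcribed.

ON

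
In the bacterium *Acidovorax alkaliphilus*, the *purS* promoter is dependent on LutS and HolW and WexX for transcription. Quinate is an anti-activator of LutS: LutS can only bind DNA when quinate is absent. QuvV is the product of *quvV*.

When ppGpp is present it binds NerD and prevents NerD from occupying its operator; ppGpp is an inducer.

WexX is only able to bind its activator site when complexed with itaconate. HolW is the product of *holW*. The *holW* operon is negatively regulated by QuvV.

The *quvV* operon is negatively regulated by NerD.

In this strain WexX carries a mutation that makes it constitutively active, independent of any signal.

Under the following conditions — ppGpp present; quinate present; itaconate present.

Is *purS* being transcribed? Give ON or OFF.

OFF

Quinate is present, so LutS is inactive.
ppGpp is present, so NerD is inactive.
With no repressor bound, *quvV* is transcribed.
So QuvV is produced and active.
With repressor QuvV bound, *holW* is not transcribed.
So HolW is not produced.
WexX is constitutively active in this strain.
Required activator LutS is absent, so *purS* is not transcribed.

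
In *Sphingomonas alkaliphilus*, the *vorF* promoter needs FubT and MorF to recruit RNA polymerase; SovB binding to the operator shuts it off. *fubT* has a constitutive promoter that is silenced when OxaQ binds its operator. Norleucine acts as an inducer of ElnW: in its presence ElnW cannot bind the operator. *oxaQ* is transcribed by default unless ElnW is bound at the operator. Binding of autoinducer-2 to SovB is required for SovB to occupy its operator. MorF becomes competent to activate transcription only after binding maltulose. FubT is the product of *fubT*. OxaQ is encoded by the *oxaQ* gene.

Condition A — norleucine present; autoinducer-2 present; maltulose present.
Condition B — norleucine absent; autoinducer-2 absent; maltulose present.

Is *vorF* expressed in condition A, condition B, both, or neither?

Condition A:
Norleucine is present, so ElnW is inactive.
With no repressor bound, *oxaQ* is transcribed.
So OxaQ is produced and active.
With repressor OxaQ bound, *fubT* is not transcribed.
So FubT is not produced.
Autoinducer-2 is present, so SovB is active.
Maltulose is present, so MorF is active.
With repressor SovB bound, *vorF* is not transcribed.
→ *vorF* is OFF in A.
Condition B:
Norleucine is absent, so ElnW is active.
With repressor ElnW bound, *oxaQ* is not transcribed.
So OxaQ is not produced.
With no repressor bound, *fubT* is transcribed.
So FubT is produced and active.
Autoinducer-2 is absent, so SovB is inactive.
Maltulose is present, so MorF is active.
No repressor is bound and FubT and MorF are active, so *vorF* is transcribed.
→ *vorF* is ON in B.

B only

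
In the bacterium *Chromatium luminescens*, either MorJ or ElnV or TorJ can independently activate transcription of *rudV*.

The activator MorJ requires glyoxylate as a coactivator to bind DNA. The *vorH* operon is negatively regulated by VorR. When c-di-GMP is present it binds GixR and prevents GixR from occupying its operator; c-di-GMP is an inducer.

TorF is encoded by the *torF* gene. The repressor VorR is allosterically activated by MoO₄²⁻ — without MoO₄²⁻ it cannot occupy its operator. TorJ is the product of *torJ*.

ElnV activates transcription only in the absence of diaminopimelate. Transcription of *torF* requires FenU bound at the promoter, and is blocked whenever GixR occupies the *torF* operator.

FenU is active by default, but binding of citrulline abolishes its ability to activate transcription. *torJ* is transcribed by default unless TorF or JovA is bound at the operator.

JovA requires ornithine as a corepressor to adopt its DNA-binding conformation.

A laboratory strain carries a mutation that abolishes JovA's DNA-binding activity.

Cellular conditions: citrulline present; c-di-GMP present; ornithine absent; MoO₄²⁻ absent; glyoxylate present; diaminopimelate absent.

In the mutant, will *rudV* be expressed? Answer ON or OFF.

ON

Glyoxylate is present, so MorJ is active.
Diaminopimelate is absent, so ElnV is active.
c-di-GMP is present, so GixR is inactive.
Citrulline is present, so FenU is inactive.
Required activator FenU is absent, so *torF* is not transcribed.
So TorF is not produced.
JovA is non-functional in this strain, so it has no effect.
With no repressor bound, *torJ* is transcribed.
So TorJ is produced and active.
Activator MorJ is present, so *rudV* is transcribed.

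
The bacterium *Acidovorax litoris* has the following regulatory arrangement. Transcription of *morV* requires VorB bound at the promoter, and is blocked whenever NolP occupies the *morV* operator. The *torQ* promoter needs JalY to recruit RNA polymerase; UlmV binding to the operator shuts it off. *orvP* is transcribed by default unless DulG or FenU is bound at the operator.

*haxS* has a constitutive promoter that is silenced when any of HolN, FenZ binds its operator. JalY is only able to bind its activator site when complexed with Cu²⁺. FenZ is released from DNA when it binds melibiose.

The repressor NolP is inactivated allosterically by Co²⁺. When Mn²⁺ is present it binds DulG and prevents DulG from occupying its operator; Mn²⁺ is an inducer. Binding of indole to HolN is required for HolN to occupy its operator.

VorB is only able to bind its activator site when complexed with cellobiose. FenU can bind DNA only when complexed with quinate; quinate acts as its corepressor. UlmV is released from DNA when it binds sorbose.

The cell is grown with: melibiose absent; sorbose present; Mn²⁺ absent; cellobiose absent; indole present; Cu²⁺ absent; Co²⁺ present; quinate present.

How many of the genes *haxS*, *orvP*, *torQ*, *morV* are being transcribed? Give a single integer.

0

Indole is present, so HolN is active.
Melibiose is absent, so FenZ is active.
With repressor HolN bound, *haxS* is not transcribed.
→ *haxS* is OFF.
Mn²⁺ is absent, so DulG is active.
Quinate is present, so FenU is active.
With repressor DulG bound, *orvP* is not transcribed.
→ *orvP* is OFF.
Cu²⁺ is absent, so JalY is inactive.
Sorbose is present, so UlmV is inactive.
Required activator JalY is absent, so *torQ* is not transcribed.
→ *torQ* is OFF.
Co²⁺ is present, so NolP is inactive.
Cellobiose is absent, so VorB is inactive.
Required activator VorB is absent, so *morV* is not transcribed.
→ *morV* is OFF.
0 of the 4 genes are transcribed.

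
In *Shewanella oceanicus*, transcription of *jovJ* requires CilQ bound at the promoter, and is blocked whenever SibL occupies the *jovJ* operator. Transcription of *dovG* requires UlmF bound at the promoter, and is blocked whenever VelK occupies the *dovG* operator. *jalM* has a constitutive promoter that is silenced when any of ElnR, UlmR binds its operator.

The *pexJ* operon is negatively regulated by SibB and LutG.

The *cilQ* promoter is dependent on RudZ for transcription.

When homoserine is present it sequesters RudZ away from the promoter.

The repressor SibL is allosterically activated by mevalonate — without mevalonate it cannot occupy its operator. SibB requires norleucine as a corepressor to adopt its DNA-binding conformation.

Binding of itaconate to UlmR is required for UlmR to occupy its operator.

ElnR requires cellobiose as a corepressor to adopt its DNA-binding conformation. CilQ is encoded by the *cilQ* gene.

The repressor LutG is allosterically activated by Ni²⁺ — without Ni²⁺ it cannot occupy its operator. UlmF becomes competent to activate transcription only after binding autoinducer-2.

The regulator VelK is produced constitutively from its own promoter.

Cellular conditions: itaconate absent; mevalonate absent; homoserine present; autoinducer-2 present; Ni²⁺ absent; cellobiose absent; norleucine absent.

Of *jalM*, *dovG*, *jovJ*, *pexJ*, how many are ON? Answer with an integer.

2

Cellobiose is absent, so ElnR is inactive.
Itaconate is absent, so UlmR is inactive.
With no repressor bound, *jalM* is transcribed.
→ *jalM* is ON.
VelK is produced constitutively and is active.
Autoinducer-2 is present, so UlmF is active.
With repressor VelK bound, *dovG* is not transcribed.
→ *dovG* is OFF.
Homoserine is present, so RudZ is inactive.
Required activator RudZ is absent, so *cilQ* is not transcribed.
So CilQ is not produced.
Mevalonate is absent, so SibL is inactive.
Required activator CilQ is absent, so *jovJ* is not transcribed.
→ *jovJ* is OFF.
Norleucine is absent, so SibB is inactive.
Ni²⁺ is absent, so LutG is inactive.
With no repressor bound, *pexJ* is transcribed.
→ *pexJ* is ON.
2 of the 4 genes are transcribed.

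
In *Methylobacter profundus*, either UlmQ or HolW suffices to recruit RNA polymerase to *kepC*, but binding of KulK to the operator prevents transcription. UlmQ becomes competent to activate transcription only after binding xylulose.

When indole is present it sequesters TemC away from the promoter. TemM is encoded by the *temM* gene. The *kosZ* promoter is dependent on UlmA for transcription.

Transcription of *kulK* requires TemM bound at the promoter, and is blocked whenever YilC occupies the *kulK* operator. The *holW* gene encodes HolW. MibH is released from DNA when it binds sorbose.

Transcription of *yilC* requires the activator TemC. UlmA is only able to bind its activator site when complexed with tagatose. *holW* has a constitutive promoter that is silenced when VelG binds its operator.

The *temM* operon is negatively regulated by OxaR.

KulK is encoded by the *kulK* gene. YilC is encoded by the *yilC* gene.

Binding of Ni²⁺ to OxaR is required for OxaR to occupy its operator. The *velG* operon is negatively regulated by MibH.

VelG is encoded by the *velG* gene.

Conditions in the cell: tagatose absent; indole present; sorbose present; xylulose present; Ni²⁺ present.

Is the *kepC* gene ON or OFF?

Ni²⁺ is present, so OxaR is active.
With repressor OxaR bound, *temM* is not transcribed.
So TemM is not produced.
Indole is present, so TemC is inactive.
Required activator TemC is absent, so *yilC* is not transcribed.
So YilC is not produced.
Required activator TemM is absent, so *kulK* is not transcribed.
So KulK is not produced.
Xylulose is present, so UlmQ is active.
Sorbose is present, so MibH is inactive.
With no repressor bound, *velG* is transcribed.
So VelG is produced and active.
With repressor VelG bound, *holW* is not transcribed.
So HolW is not produced.
Activator UlmQ is present, so *kepC* is transcribed.

ON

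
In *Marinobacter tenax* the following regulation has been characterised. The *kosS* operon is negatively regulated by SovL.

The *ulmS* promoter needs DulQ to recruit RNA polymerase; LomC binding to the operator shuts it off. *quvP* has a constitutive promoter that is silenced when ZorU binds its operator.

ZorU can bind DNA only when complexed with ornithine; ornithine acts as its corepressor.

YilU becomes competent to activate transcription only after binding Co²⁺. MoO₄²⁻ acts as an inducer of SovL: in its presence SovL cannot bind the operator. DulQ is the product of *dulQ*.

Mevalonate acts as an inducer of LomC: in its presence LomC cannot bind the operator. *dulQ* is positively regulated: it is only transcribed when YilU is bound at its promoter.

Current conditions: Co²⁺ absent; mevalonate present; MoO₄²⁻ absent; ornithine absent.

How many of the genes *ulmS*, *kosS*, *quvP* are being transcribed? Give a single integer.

1

Mevalonate is present, so LomC is inactive.
Co²⁺ is absent, so YilU is inactive.
Required activator YilU is absent, so *dulQ* is not transcribed.
So DulQ is not produced.
Required activator DulQ is absent, so *ulmS* is not transcribed.
→ *ulmS* is OFF.
MoO₄²⁻ is absent, so SovL is active.
With repressor SovL bound, *kosS* is not transcribed.
→ *kosS* is OFF.
Ornithine is absent, so ZorU is inactive.
With no repressor bound, *quvP* is transcribed.
→ *quvP* is ON.
1 of the 3 genes is transcribed.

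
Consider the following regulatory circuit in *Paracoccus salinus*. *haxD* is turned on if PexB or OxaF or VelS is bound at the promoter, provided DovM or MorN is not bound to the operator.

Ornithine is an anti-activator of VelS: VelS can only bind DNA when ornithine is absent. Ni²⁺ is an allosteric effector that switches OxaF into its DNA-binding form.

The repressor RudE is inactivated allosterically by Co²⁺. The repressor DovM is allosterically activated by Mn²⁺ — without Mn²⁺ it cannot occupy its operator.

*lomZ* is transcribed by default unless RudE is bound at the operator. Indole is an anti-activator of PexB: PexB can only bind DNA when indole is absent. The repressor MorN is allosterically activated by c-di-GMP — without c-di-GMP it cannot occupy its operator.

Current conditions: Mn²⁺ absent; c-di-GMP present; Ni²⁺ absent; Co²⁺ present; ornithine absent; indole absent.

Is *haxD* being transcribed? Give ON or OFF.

OFF

Indole is absent, so PexB is active.
Ni²⁺ is absent, so OxaF is inactive.
Mn²⁺ is absent, so DovM is inactive.
c-di-GMP is present, so MorN is active.
Ornithine is absent, so VelS is active.
With repressor MorN bound, *haxD* is not transcribed.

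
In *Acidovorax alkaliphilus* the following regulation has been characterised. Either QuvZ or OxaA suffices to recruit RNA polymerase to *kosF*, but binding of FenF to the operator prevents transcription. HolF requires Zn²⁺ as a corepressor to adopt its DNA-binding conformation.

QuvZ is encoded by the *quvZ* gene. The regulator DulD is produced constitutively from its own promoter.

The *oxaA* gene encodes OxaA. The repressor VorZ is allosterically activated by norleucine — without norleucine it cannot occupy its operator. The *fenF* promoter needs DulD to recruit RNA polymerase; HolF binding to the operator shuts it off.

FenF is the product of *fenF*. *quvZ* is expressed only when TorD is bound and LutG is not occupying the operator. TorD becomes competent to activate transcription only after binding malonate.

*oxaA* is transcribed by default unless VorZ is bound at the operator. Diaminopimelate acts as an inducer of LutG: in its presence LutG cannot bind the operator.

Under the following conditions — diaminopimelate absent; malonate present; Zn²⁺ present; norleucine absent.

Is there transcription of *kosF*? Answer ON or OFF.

Diaminopimelate is absent, so LutG is active.
Malonate is present, so TorD is active.
With repressor LutG bound, *quvZ* is not transcribed.
So QuvZ is not produced.
Norleucine is absent, so VorZ is inactive.
With no repressor bound, *oxaA* is transcribed.
So OxaA is produced and active.
DulD is produced constitutively and is active.
Zn²⁺ is present, so HolF is active.
With repressor HolF bound, *fenF* is not transcribed.
So FenF is not produced.
Activator OxaA is present, so *kosF* is transcribed.

ON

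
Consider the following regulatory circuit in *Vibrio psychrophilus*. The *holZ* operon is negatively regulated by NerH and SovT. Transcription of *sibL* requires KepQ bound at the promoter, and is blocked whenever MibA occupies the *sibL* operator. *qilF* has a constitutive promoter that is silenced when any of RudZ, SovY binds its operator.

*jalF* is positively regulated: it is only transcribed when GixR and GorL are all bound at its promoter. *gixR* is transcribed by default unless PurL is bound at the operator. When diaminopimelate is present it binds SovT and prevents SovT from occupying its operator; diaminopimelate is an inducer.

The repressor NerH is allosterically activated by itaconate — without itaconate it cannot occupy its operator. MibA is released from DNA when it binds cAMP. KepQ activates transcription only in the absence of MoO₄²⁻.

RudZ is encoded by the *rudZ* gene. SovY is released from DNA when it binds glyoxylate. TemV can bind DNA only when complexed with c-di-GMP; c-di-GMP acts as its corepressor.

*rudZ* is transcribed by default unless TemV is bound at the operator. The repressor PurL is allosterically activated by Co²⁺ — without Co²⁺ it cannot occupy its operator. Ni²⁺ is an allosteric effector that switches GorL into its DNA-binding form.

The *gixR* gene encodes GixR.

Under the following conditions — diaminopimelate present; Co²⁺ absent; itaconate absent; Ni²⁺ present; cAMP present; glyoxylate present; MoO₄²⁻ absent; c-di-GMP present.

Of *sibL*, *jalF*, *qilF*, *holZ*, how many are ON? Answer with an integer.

cAMP is present, so MibA is inactive.
MoO₄²⁻ is absent, so KepQ is active.
No repressor is bound and KepQ is active, so *sibL* is transcribed.
→ *sibL* is ON.
Co²⁺ is absent, so PurL is inactive.
With no repressor bound, *gixR* is transcribed.
So GixR is produced and active.
Ni²⁺ is present, so GorL is active.
No repressor is bound and GixR and GorL are active, so *jalF* is transcribed.
→ *jalF* is ON.
c-di-GMP is present, so TemV is active.
With repressor TemV bound, *rudZ* is not transcribed.
So RudZ is not produced.
Glyoxylate is present, so SovY is inactive.
With no repressor bound, *qilF* is transcribed.
→ *qilF* is ON.
Itaconate is absent, so NerH is inactive.
Diaminopimelate is present, so SovT is inactive.
With no repressor bound, *holZ* is transcribed.
→ *holZ* is ON.
4 of the 4 genes are transcribed.

4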